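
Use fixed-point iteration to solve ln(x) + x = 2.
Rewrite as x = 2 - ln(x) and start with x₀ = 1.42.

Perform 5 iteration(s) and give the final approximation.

Equation: ln(x) + x = 2
Fixed-point form: x = 2 - ln(x)
x₀ = 1.42

x_1 = g(1.420000) = 1.649343
x_2 = g(1.649343) = 1.499623
x_3 = g(1.499623) = 1.594786
x_4 = g(1.594786) = 1.533260
x_5 = g(1.533260) = 1.572604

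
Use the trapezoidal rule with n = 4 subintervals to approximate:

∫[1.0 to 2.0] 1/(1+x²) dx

f(x) = 1/(1+x²)
a = 1.0, b = 2.0, n = 4
h = (b - a)/n = 0.250000

Trapezoidal rule: (h/2)[f(x₀) + 2f(x₁) + 2f(x₂) + ... + f(xₙ)]

x_0 = 1.0000, f(x_0) = 0.500000, coefficient = 1
x_1 = 1.2500, f(x_1) = 0.390244, coefficient = 2
x_2 = 1.5000, f(x_2) = 0.307692, coefficient = 2
x_3 = 1.7500, f(x_3) = 0.246154, coefficient = 2
x_4 = 2.0000, f(x_4) = 0.200000, coefficient = 1

I ≈ (0.250000/2) × 2.588180 = 0.323523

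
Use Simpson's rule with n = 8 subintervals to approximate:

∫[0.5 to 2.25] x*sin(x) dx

f(x) = x*sin(x)
a = 0.5, b = 2.25, n = 8
h = (b - a)/n = 0.218750

Simpson's rule: (h/3)[f(x₀) + 4f(x₁) + 2f(x₂) + ... + f(xₙ)]

x_0 = 0.5000, f(x_0) = 0.239713, coefficient = 1
x_1 = 0.7188, f(x_1) = 0.473257, coefficient = 4
x_2 = 0.9375, f(x_2) = 0.755701, coefficient = 2
x_3 = 1.1562, f(x_3) = 1.058315, coefficient = 4
x_4 = 1.3750, f(x_4) = 1.348728, coefficient = 2
x_5 = 1.5938, f(x_5) = 1.593330, coefficient = 4
x_6 = 1.8125, f(x_6) = 1.759814, coefficient = 2
x_7 = 2.0312, f(x_7) = 1.819697, coefficient = 4
x_8 = 2.2500, f(x_8) = 1.750665, coefficient = 1

I ≈ (0.218750/3) × 29.497259 = 2.150842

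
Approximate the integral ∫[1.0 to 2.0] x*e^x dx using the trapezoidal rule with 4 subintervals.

f(x) = x*e^x
a = 1.0, b = 2.0, n = 4
h = (b - a)/n = 0.250000

Trapezoidal rule: (h/2)[f(x₀) + 2f(x₁) + 2f(x₂) + ... + f(xₙ)]

x_0 = 1.0000, f(x_0) = 2.718282, coefficient = 1
x_1 = 1.2500, f(x_1) = 4.362929, coefficient = 2
x_2 = 1.5000, f(x_2) = 6.722534, coefficient = 2
x_3 = 1.7500, f(x_3) = 10.070555, coefficient = 2
x_4 = 2.0000, f(x_4) = 14.778112, coefficient = 1

I ≈ (0.250000/2) × 59.808428 = 7.476053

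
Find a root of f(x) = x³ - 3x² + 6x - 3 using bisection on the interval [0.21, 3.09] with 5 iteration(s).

f(x) = x³ - 3x² + 6x - 3
Initial interval: [0.21, 3.09]

Iteration 1:
  c_1 = (0.210000 + 3.090000)/2 = 1.650000
  f(c_1) = f(1.650000) = 3.224625
  f(a) × f(c) < 0, new interval: [0.210000, 1.650000]
Iteration 2:
  c_2 = (0.210000 + 1.650000)/2 = 0.930000
  f(c_2) = f(0.930000) = 0.789657
  f(a) × f(c) < 0, new interval: [0.210000, 0.930000]
Iteration 3:
  c_3 = (0.210000 + 0.930000)/2 = 0.570000
  f(c_3) = f(0.570000) = -0.369507
  f(a) × f(c) ≥ 0, new interval: [0.570000, 0.930000]
Iteration 4:
  c_4 = (0.570000 + 0.930000)/2 = 0.750000
  f(c_4) = f(0.750000) = 0.234375
  f(a) × f(c) < 0, new interval: [0.570000, 0.750000]
Iteration 5:
  c_5 = (0.570000 + 0.750000)/2 = 0.660000
  f(c_5) = f(0.660000) = -0.059304
  f(a) × f(c) ≥ 0, new interval: [0.660000, 0.750000]

After 5 iteration(s), the approximation is c_5 = 0.660000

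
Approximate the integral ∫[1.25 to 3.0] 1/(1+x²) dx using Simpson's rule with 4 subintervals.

f(x) = 1/(1+x²)
a = 1.25, b = 3.0, n = 4
h = (b - a)/n = 0.437500

Simpson's rule: (h/3)[f(x₀) + 4f(x₁) + 2f(x₂) + ... + f(xₙ)]

x_0 = 1.2500, f(x_0) = 0.390244, coefficient = 1
x_1 = 1.6875, f(x_1) = 0.259898, coefficient = 4
x_2 = 2.1250, f(x_2) = 0.181303, coefficient = 2
x_3 = 2.5625, f(x_3) = 0.132163, coefficient = 4
x_4 = 3.0000, f(x_4) = 0.100000, coefficient = 1

I ≈ (0.437500/3) × 2.421097 = 0.353077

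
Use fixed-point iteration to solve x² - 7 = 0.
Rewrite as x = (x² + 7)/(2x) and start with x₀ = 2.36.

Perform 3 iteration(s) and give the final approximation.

Equation: x² - 7 = 0
Fixed-point form: x = (x² + 7)/(2x)
x₀ = 2.36

x_1 = g(2.360000) = 2.663051
x_2 = g(2.663051) = 2.645808
x_3 = g(2.645808) = 2.645751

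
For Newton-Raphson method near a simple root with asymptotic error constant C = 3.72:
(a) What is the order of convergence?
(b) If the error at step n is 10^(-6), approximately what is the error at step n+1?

(a) Newton-Raphson has quadratic (order 2) convergence near simple roots.
    This means |e_{n+1}| ≈ C|e_n|².

(b) With |e_n| = 10^(-6) and C = 3.72:
    |e_{n+1}| ≈ 3.72 × (10^(-6))² = 3.72 × 10^(-12)

(a) 2 (quadratic); (b) |e_{n+1}| ≈ 3.720e-12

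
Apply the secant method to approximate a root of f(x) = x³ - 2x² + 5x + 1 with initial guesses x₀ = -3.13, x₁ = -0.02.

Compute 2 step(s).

f(x) = x³ - 2x² + 5x + 1
x₀ = -3.13, x₁ = -0.02

Secant formula: x_{n+1} = x_n - f(x_n)(x_n - x_{n-1})/(f(x_n) - f(x_{n-1}))

Iteration 1:
  f(-3.130000) = -64.908097
  f(-0.020000) = 0.899192
  x_2 = -0.020000 - 0.899192×(-0.020000 - (-3.130000))/(0.899192 - (-64.908097))
       = -0.062495
Iteration 2:
  f(-0.020000) = 0.899192
  f(-0.062495) = 0.679469
  x_3 = -0.062495 - 0.679469×(-0.062495 - (-0.020000))/(0.679469 - 0.899192)
       = -0.193907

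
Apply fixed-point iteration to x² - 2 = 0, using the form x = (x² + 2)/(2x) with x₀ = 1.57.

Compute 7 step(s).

Equation: x² - 2 = 0
Fixed-point form: x = (x² + 2)/(2x)
x₀ = 1.57

x_1 = g(1.570000) = 1.421943
x_2 = g(1.421943) = 1.414235
x_3 = g(1.414235) = 1.414214
x_4 = g(1.414214) = 1.414214
x_5 = g(1.414214) = 1.414214
x_6 = g(1.414214) = 1.414214
x_7 = g(1.414214) = 1.414214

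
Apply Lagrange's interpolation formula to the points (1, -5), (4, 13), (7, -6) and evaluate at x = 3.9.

Lagrange interpolation formula:
P(x) = Σ yᵢ × Lᵢ(x)
where Lᵢ(x) = Π_{j≠i} (x - xⱼ)/(xᵢ - xⱼ)

L_0(3.9) = (3.9 - 4)/(1 - 4) × (3.9 - 7)/(1 - 7) = 0.017222
L_1(3.9) = (3.9 - 1)/(4 - 1) × (3.9 - 7)/(4 - 7) = 0.998889
L_2(3.9) = (3.9 - 1)/(7 - 1) × (3.9 - 4)/(7 - 4) = -0.016111

P(3.9) = (-5)×L_0(3.9) + 13×L_1(3.9) + (-6)×L_2(3.9)
P(3.9) = 12.996111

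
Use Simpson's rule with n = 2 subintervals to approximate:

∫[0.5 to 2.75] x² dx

f(x) = x²
a = 0.5, b = 2.75, n = 2
h = (b - a)/n = 1.125000

Simpson's rule: (h/3)[f(x₀) + 4f(x₁) + 2f(x₂) + ... + f(xₙ)]

x_0 = 0.5000, f(x_0) = 0.250000, coefficient = 1
x_1 = 1.6250, f(x_1) = 2.640625, coefficient = 4
x_2 = 2.7500, f(x_2) = 7.562500, coefficient = 1

I ≈ (1.125000/3) × 18.375000 = 6.890625
Exact value: 6.890625
Error: 0.000000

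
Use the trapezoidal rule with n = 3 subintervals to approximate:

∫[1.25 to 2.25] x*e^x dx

f(x) = x*e^x
a = 1.25, b = 2.25, n = 3
h = (b - a)/n = 0.333333

Trapezoidal rule: (h/2)[f(x₀) + 2f(x₁) + 2f(x₂) + ... + f(xₙ)]

x_0 = 1.2500, f(x_0) = 4.362929, coefficient = 1
x_1 = 1.5833, f(x_1) = 7.712679, coefficient = 2
x_2 = 1.9167, f(x_2) = 13.029998, coefficient = 2
x_3 = 2.2500, f(x_3) = 21.347406, coefficient = 1

I ≈ (0.333333/2) × 67.195689 = 11.199282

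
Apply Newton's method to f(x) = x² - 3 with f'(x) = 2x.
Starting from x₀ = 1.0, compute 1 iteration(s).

f(x) = x² - 3
f'(x) = 2x
x₀ = 1.0

Newton-Raphson formula: x_{n+1} = x_n - f(x_n)/f'(x_n)

Iteration 1:
  f(1.000000) = -2.000000
  f'(1.000000) = 2.000000
  x_1 = 1.000000 - (-2.000000)/2.000000 = 2.000000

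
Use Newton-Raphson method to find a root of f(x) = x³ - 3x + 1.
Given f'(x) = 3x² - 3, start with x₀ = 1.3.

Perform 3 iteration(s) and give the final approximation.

f(x) = x³ - 3x + 1
f'(x) = 3x² - 3
x₀ = 1.3

Newton-Raphson formula: x_{n+1} = x_n - f(x_n)/f'(x_n)

Iteration 1:
  f(1.300000) = -0.703000
  f'(1.300000) = 2.070000
  x_1 = 1.300000 - (-0.703000)/2.070000 = 1.639614
Iteration 2:
  f(1.639614) = 0.488986
  f'(1.639614) = 5.064998
  x_2 = 1.639614 - 0.488986/5.064998 = 1.543071
Iteration 3:
  f(1.543071) = 0.044946
  f'(1.543071) = 4.143208
  x_3 = 1.543071 - 0.044946/4.143208 = 1.532223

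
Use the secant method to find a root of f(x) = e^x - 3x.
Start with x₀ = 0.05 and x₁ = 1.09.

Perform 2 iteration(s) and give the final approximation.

f(x) = e^x - 3x
x₀ = 0.05, x₁ = 1.09

Secant formula: x_{n+1} = x_n - f(x_n)(x_n - x_{n-1})/(f(x_n) - f(x_{n-1}))

Iteration 1:
  f(0.050000) = 0.901271
  f(1.090000) = -0.295726
  x_2 = 1.090000 - (-0.295726)×(1.090000 - 0.050000)/(-0.295726 - 0.901271)
       = 0.833061
Iteration 2:
  f(1.090000) = -0.295726
  f(0.833061) = -0.198834
  x_3 = 0.833061 - (-0.198834)×(0.833061 - 1.090000)/(-0.198834 - (-0.295726))
       = 0.305793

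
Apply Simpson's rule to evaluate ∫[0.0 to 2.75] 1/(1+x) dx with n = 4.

f(x) = 1/(1+x)
a = 0.0, b = 2.75, n = 4
h = (b - a)/n = 0.687500

Simpson's rule: (h/3)[f(x₀) + 4f(x₁) + 2f(x₂) + ... + f(xₙ)]

x_0 = 0.0000, f(x_0) = 1.000000, coefficient = 1
x_1 = 0.6875, f(x_1) = 0.592593, coefficient = 4
x_2 = 1.3750, f(x_2) = 0.421053, coefficient = 2
x_3 = 2.0625, f(x_3) = 0.326531, coefficient = 4
x_4 = 2.7500, f(x_4) = 0.266667, coefficient = 1

I ≈ (0.687500/3) × 5.785265 = 1.325790
Exact value: 1.321756
Error: 0.004034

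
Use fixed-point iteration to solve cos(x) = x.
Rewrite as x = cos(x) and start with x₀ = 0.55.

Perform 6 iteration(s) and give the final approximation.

Equation: cos(x) = x
Fixed-point form: x = cos(x)
x₀ = 0.55

x_1 = g(0.550000) = 0.852525
x_2 = g(0.852525) = 0.658084
x_3 = g(0.658084) = 0.791165
x_4 = g(0.791165) = 0.703017
x_5 = g(0.703017) = 0.762895
x_6 = g(0.762895) = 0.722839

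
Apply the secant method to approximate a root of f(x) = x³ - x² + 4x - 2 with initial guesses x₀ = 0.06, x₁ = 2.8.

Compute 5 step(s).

f(x) = x³ - x² + 4x - 2
x₀ = 0.06, x₁ = 2.8

Secant formula: x_{n+1} = x_n - f(x_n)(x_n - x_{n-1})/(f(x_n) - f(x_{n-1}))

Iteration 1:
  f(0.060000) = -1.763384
  f(2.800000) = 23.312000
  x_2 = 2.800000 - 23.312000×(2.800000 - 0.060000)/(23.312000 - (-1.763384))
       = 0.252686
Iteration 2:
  f(2.800000) = 23.312000
  f(0.252686) = -1.036973
  x_3 = 0.252686 - (-1.036973)×(0.252686 - 2.800000)/(-1.036973 - 23.312000)
       = 0.361171
Iteration 3:
  f(0.252686) = -1.036973
  f(0.361171) = -0.638649
  x_4 = 0.361171 - (-0.638649)×(0.361171 - 0.252686)/(-0.638649 - (-1.036973))
       = 0.535109
Iteration 4:
  f(0.361171) = -0.638649
  f(0.535109) = 0.007318
  x_5 = 0.535109 - 0.007318×(0.535109 - 0.361171)/(0.007318 - (-0.638649))
       = 0.533138
Iteration 5:
  f(0.535109) = 0.007318
  f(0.533138) = -0.000146
  x_6 = 0.533138 - (-0.000146)×(0.533138 - 0.535109)/(-0.000146 - 0.007318)
       = 0.533177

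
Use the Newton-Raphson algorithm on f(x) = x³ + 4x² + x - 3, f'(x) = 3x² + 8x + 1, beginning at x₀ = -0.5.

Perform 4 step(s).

f(x) = x³ + 4x² + x - 3
f'(x) = 3x² + 8x + 1
x₀ = -0.5

Newton-Raphson formula: x_{n+1} = x_n - f(x_n)/f'(x_n)

Iteration 1:
  f(-0.500000) = -2.625000
  f'(-0.500000) = -2.250000
  x_1 = -0.500000 - (-2.625000)/(-2.250000) = -1.666667
Iteration 2:
  f(-1.666667) = 1.814815
  f'(-1.666667) = -4.000000
  x_2 = -1.666667 - 1.814815/(-4.000000) = -1.212963
Iteration 3:
  f(-1.212963) = -0.112453
  f'(-1.212963) = -4.289866
  x_3 = -1.212963 - (-0.112453)/(-4.289866) = -1.239177
Iteration 4:
  f(-1.239177) = 0.000230
  f'(-1.239177) = -4.306737
  x_4 = -1.239177 - 0.000230/(-4.306737) = -1.239123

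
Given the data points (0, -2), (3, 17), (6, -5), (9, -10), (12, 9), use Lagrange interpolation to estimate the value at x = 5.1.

Lagrange interpolation formula:
P(x) = Σ yᵢ × Lᵢ(x)
where Lᵢ(x) = Π_{j≠i} (x - xⱼ)/(xᵢ - xⱼ)

L_0(5.1) = (5.1 - 3)/(0 - 3) × (5.1 - 6)/(0 - 6) × (5.1 - 9)/(0 - 9) × (5.1 - 12)/(0 - 12) = -0.026163
L_1(5.1) = (5.1 - 0)/(3 - 0) × (5.1 - 6)/(3 - 6) × (5.1 - 9)/(3 - 9) × (5.1 - 12)/(3 - 12) = 0.254150
L_2(5.1) = (5.1 - 0)/(6 - 0) × (5.1 - 3)/(6 - 3) × (5.1 - 9)/(6 - 9) × (5.1 - 12)/(6 - 12) = 0.889525
L_3(5.1) = (5.1 - 0)/(9 - 0) × (5.1 - 3)/(9 - 3) × (5.1 - 6)/(9 - 6) × (5.1 - 12)/(9 - 12) = -0.136850
L_4(5.1) = (5.1 - 0)/(12 - 0) × (5.1 - 3)/(12 - 3) × (5.1 - 6)/(12 - 6) × (5.1 - 9)/(12 - 9) = 0.019338

P(5.1) = (-2)×L_0(5.1) + 17×L_1(5.1) + (-5)×L_2(5.1) + (-10)×L_3(5.1) + 9×L_4(5.1)
P(5.1) = 1.467788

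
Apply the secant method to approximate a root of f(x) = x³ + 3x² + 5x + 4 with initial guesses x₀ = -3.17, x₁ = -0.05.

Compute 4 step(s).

f(x) = x³ + 3x² + 5x + 4
x₀ = -3.17, x₁ = -0.05

Secant formula: x_{n+1} = x_n - f(x_n)(x_n - x_{n-1})/(f(x_n) - f(x_{n-1}))

Iteration 1:
  f(-3.170000) = -13.558313
  f(-0.050000) = 3.757375
  x_2 = -0.050000 - 3.757375×(-0.050000 - (-3.170000))/(3.757375 - (-13.558313))
       = -0.727017
Iteration 2:
  f(-0.050000) = 3.757375
  f(-0.727017) = 1.566309
  x_3 = -0.727017 - 1.566309×(-0.727017 - (-0.050000))/(1.566309 - 3.757375)
       = -1.210990
Iteration 3:
  f(-0.727017) = 1.566309
  f(-1.210990) = 0.568627
  x_4 = -1.210990 - 0.568627×(-1.210990 - (-0.727017))/(0.568627 - 1.566309)
       = -1.486830
Iteration 4:
  f(-1.210990) = 0.568627
  f(-1.486830) = -0.089040
  x_5 = -1.486830 - (-0.089040)×(-1.486830 - (-1.210990))/(-0.089040 - 0.568627)
       = -1.449485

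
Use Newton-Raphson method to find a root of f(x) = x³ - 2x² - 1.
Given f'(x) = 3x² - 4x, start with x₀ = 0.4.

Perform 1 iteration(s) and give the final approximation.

f(x) = x³ - 2x² - 1
f'(x) = 3x² - 4x
x₀ = 0.4

Newton-Raphson formula: x_{n+1} = x_n - f(x_n)/f'(x_n)

Iteration 1:
  f(0.400000) = -1.256000
  f'(0.400000) = -1.120000
  x_1 = 0.400000 - (-1.256000)/(-1.120000) = -0.721429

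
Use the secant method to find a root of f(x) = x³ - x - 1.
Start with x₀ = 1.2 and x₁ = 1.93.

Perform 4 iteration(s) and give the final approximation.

f(x) = x³ - x - 1
x₀ = 1.2, x₁ = 1.93

Secant formula: x_{n+1} = x_n - f(x_n)(x_n - x_{n-1})/(f(x_n) - f(x_{n-1}))

Iteration 1:
  f(1.200000) = -0.472000
  f(1.930000) = 4.259057
  x_2 = 1.930000 - 4.259057×(1.930000 - 1.200000)/(4.259057 - (-0.472000))
       = 1.272829
Iteration 2:
  f(1.930000) = 4.259057
  f(1.272829) = -0.210725
  x_3 = 1.272829 - (-0.210725)×(1.272829 - 1.930000)/(-0.210725 - 4.259057)
       = 1.303811
Iteration 3:
  f(1.272829) = -0.210725
  f(1.303811) = -0.087431
  x_4 = 1.303811 - (-0.087431)×(1.303811 - 1.272829)/(-0.087431 - (-0.210725))
       = 1.325781
Iteration 4:
  f(1.303811) = -0.087431
  f(1.325781) = 0.004540
  x_5 = 1.325781 - 0.004540×(1.325781 - 1.303811)/(0.004540 - (-0.087431))
       = 1.324697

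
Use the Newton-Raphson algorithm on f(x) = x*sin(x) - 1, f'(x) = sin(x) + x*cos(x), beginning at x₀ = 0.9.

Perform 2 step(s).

f(x) = x*sin(x) - 1
f'(x) = sin(x) + x*cos(x)
x₀ = 0.9

Newton-Raphson formula: x_{n+1} = x_n - f(x_n)/f'(x_n)

Iteration 1:
  f(0.900000) = -0.295006
  f'(0.900000) = 1.342776
  x_1 = 0.900000 - (-0.295006)/1.342776 = 1.119698
Iteration 2:
  f(1.119698) = 0.007694
  f'(1.119698) = 1.388106
  x_2 = 1.119698 - 0.007694/1.388106 = 1.114156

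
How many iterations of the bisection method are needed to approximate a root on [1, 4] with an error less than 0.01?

We need (b-a)/2^n ≤ 0.01
(4 - 1)/2^n ≤ 0.01
3/2^n ≤ 0.01
2^n ≥ 300
n ≥ log₂(300) = 8.23
n ≥ 9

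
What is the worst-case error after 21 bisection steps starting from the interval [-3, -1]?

Bisection error bound: |error| ≤ (b-a)/2^n
|error| ≤ (-1 - (-3))/2^21 = 2/2^21
|error| ≤ 0.0000009537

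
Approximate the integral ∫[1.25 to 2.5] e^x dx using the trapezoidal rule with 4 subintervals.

f(x) = e^x
a = 1.25, b = 2.5, n = 4
h = (b - a)/n = 0.312500

Trapezoidal rule: (h/2)[f(x₀) + 2f(x₁) + 2f(x₂) + ... + f(xₙ)]

x_0 = 1.2500, f(x_0) = 3.490343, coefficient = 1
x_1 = 1.5625, f(x_1) = 4.770733, coefficient = 2
x_2 = 1.8750, f(x_2) = 6.520819, coefficient = 2
x_3 = 2.1875, f(x_3) = 8.912903, coefficient = 2
x_4 = 2.5000, f(x_4) = 12.182494, coefficient = 1

I ≈ (0.312500/2) × 56.081747 = 8.762773
Exact value: 8.692151
Error: 0.070622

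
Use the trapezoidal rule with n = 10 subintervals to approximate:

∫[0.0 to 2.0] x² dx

f(x) = x²
a = 0.0, b = 2.0, n = 10
h = (b - a)/n = 0.200000

Trapezoidal rule: (h/2)[f(x₀) + 2f(x₁) + 2f(x₂) + ... + f(xₙ)]

x_0 = 0.0000, f(x_0) = 0.000000, coefficient = 1
x_1 = 0.2000, f(x_1) = 0.040000, coefficient = 2
x_2 = 0.4000, f(x_2) = 0.160000, coefficient = 2
x_3 = 0.6000, f(x_3) = 0.360000, coefficient = 2
x_4 = 0.8000, f(x_4) = 0.640000, coefficient = 2
x_5 = 1.0000, f(x_5) = 1.000000, coefficient = 2
x_6 = 1.2000, f(x_6) = 1.440000, coefficient = 2
x_7 = 1.4000, f(x_7) = 1.960000, coefficient = 2
x_8 = 1.6000, f(x_8) = 2.560000, coefficient = 2
x_9 = 1.8000, f(x_9) = 3.240000, coefficient = 2
x_10 = 2.0000, f(x_10) = 4.000000, coefficient = 1

I ≈ (0.200000/2) × 26.800000 = 2.680000
Exact value: 2.666667
Error: 0.013333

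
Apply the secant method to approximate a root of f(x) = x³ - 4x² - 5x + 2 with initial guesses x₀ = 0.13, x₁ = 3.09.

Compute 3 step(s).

f(x) = x³ - 4x² - 5x + 2
x₀ = 0.13, x₁ = 3.09

Secant formula: x_{n+1} = x_n - f(x_n)(x_n - x_{n-1})/(f(x_n) - f(x_{n-1}))

Iteration 1:
  f(0.130000) = 1.284597
  f(3.090000) = -22.138771
  x_2 = 3.090000 - (-22.138771)×(3.090000 - 0.130000)/(-22.138771 - 1.284597)
       = 0.292334
Iteration 2:
  f(3.090000) = -22.138771
  f(0.292334) = 0.221477
  x_3 = 0.292334 - 0.221477×(0.292334 - 3.090000)/(0.221477 - (-22.138771))
       = 0.320045
Iteration 3:
  f(0.292334) = 0.221477
  f(0.320045) = 0.022845
  x_4 = 0.320045 - 0.022845×(0.320045 - 0.292334)/(0.022845 - 0.221477)
       = 0.323232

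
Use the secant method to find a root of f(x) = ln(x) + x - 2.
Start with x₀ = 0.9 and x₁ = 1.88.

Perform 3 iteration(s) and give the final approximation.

f(x) = ln(x) + x - 2
x₀ = 0.9, x₁ = 1.88

Secant formula: x_{n+1} = x_n - f(x_n)(x_n - x_{n-1})/(f(x_n) - f(x_{n-1}))

Iteration 1:
  f(0.900000) = -1.205361
  f(1.880000) = 0.511272
  x_2 = 1.880000 - 0.511272×(1.880000 - 0.900000)/(0.511272 - (-1.205361))
       = 1.588123
Iteration 2:
  f(1.880000) = 0.511272
  f(1.588123) = 0.050675
  x_3 = 1.588123 - 0.050675×(1.588123 - 1.880000)/(0.050675 - 0.511272)
       = 1.556010
Iteration 3:
  f(1.588123) = 0.050675
  f(1.556010) = -0.001865
  x_4 = 1.556010 - (-0.001865)×(1.556010 - 1.588123)/(-0.001865 - 0.050675)
       = 1.557150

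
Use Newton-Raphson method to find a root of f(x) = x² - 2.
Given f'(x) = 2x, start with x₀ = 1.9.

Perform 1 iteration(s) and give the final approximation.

f(x) = x² - 2
f'(x) = 2x
x₀ = 1.9

Newton-Raphson formula: x_{n+1} = x_n - f(x_n)/f'(x_n)

Iteration 1:
  f(1.900000) = 1.610000
  f'(1.900000) = 3.800000
  x_1 = 1.900000 - 1.610000/3.800000 = 1.476316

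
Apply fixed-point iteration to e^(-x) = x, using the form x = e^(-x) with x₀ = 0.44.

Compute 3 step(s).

Equation: e^(-x) = x
Fixed-point form: x = e^(-x)
x₀ = 0.44

x_1 = g(0.440000) = 0.644036
x_2 = g(0.644036) = 0.525168
x_3 = g(0.525168) = 0.591456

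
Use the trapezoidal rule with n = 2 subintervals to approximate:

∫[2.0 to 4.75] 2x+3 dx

f(x) = 2x+3
a = 2.0, b = 4.75, n = 2
h = (b - a)/n = 1.375000

Trapezoidal rule: (h/2)[f(x₀) + 2f(x₁) + 2f(x₂) + ... + f(xₙ)]

x_0 = 2.0000, f(x_0) = 7.000000, coefficient = 1
x_1 = 3.3750, f(x_1) = 9.750000, coefficient = 2
x_2 = 4.7500, f(x_2) = 12.500000, coefficient = 1

I ≈ (1.375000/2) × 39.000000 = 26.812500
Exact value: 26.812500
Error: 0.000000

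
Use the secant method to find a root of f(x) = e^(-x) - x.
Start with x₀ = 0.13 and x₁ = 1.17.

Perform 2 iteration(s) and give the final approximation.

f(x) = e^(-x) - x
x₀ = 0.13, x₁ = 1.17

Secant formula: x_{n+1} = x_n - f(x_n)(x_n - x_{n-1})/(f(x_n) - f(x_{n-1}))

Iteration 1:
  f(0.130000) = 0.748095
  f(1.170000) = -0.859633
  x_2 = 1.170000 - (-0.859633)×(1.170000 - 0.130000)/(-0.859633 - 0.748095)
       = 0.613925
Iteration 2:
  f(1.170000) = -0.859633
  f(0.613925) = -0.072702
  x_3 = 0.613925 - (-0.072702)×(0.613925 - 1.170000)/(-0.072702 - (-0.859633))
       = 0.562551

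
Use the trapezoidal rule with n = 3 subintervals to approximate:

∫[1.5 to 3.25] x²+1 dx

f(x) = x²+1
a = 1.5, b = 3.25, n = 3
h = (b - a)/n = 0.583333

Trapezoidal rule: (h/2)[f(x₀) + 2f(x₁) + 2f(x₂) + ... + f(xₙ)]

x_0 = 1.5000, f(x_0) = 3.250000, coefficient = 1
x_1 = 2.0833, f(x_1) = 5.340278, coefficient = 2
x_2 = 2.6667, f(x_2) = 8.111111, coefficient = 2
x_3 = 3.2500, f(x_3) = 11.562500, coefficient = 1

I ≈ (0.583333/2) × 41.715278 = 12.166956
Exact value: 12.067708
Error: 0.099248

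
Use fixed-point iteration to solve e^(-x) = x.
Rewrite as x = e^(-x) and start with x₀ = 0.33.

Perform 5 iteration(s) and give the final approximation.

Equation: e^(-x) = x
Fixed-point form: x = e^(-x)
x₀ = 0.33

x_1 = g(0.330000) = 0.718924
x_2 = g(0.718924) = 0.487276
x_3 = g(0.487276) = 0.614297
x_4 = g(0.614297) = 0.541021
x_5 = g(0.541021) = 0.582154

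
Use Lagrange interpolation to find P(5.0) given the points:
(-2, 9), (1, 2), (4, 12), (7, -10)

Lagrange interpolation formula:
P(x) = Σ yᵢ × Lᵢ(x)
where Lᵢ(x) = Π_{j≠i} (x - xⱼ)/(xᵢ - xⱼ)

L_0(5.0) = (5.0 - 1)/(-2 - 1) × (5.0 - 4)/(-2 - 4) × (5.0 - 7)/(-2 - 7) = 0.049383
L_1(5.0) = (5.0 - (-2))/(1 - (-2)) × (5.0 - 4)/(1 - 4) × (5.0 - 7)/(1 - 7) = -0.259259
L_2(5.0) = (5.0 - (-2))/(4 - (-2)) × (5.0 - 1)/(4 - 1) × (5.0 - 7)/(4 - 7) = 1.037037
L_3(5.0) = (5.0 - (-2))/(7 - (-2)) × (5.0 - 1)/(7 - 1) × (5.0 - 4)/(7 - 4) = 0.172840

P(5.0) = 9×L_0(5.0) + 2×L_1(5.0) + 12×L_2(5.0) + (-10)×L_3(5.0)
P(5.0) = 10.641975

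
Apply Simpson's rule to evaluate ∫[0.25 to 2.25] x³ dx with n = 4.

f(x) = x³
a = 0.25, b = 2.25, n = 4
h = (b - a)/n = 0.500000

Simpson's rule: (h/3)[f(x₀) + 4f(x₁) + 2f(x₂) + ... + f(xₙ)]

x_0 = 0.2500, f(x_0) = 0.015625, coefficient = 1
x_1 = 0.7500, f(x_1) = 0.421875, coefficient = 4
x_2 = 1.2500, f(x_2) = 1.953125, coefficient = 2
x_3 = 1.7500, f(x_3) = 5.359375, coefficient = 4
x_4 = 2.2500, f(x_4) = 11.390625, coefficient = 1

I ≈ (0.500000/3) × 38.437500 = 6.406250
Exact value: 6.406250
Error: 0.000000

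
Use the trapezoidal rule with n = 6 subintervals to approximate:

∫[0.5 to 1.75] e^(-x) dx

f(x) = e^(-x)
a = 0.5, b = 1.75, n = 6
h = (b - a)/n = 0.208333

Trapezoidal rule: (h/2)[f(x₀) + 2f(x₁) + 2f(x₂) + ... + f(xₙ)]

x_0 = 0.5000, f(x_0) = 0.606531, coefficient = 1
x_1 = 0.7083, f(x_1) = 0.492464, coefficient = 2
x_2 = 0.9167, f(x_2) = 0.399850, coefficient = 2
x_3 = 1.1250, f(x_3) = 0.324652, coefficient = 2
x_4 = 1.3333, f(x_4) = 0.263597, coefficient = 2
x_5 = 1.5417, f(x_5) = 0.214024, coefficient = 2
x_6 = 1.7500, f(x_6) = 0.173774, coefficient = 1

I ≈ (0.208333/2) × 4.169480 = 0.434321
Exact value: 0.432757
Error: 0.001564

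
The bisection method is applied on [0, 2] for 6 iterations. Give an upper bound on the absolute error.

Bisection error bound: |error| ≤ (b-a)/2^n
|error| ≤ (2 - 0)/2^6 = 2/2^6
|error| ≤ 0.0312500000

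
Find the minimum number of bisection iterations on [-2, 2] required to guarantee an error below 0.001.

We need (b-a)/2^n ≤ 0.001
(2 - (-2))/2^n ≤ 0.001
4/2^n ≤ 0.001
2^n ≥ 4000
n ≥ log₂(4000) = 11.97
n ≥ 12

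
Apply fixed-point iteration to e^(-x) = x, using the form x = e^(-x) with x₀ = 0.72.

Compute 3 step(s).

Equation: e^(-x) = x
Fixed-point form: x = e^(-x)
x₀ = 0.72

x_1 = g(0.720000) = 0.486752
x_2 = g(0.486752) = 0.614619
x_3 = g(0.614619) = 0.540847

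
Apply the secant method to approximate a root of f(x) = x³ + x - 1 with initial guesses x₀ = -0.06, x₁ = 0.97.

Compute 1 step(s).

f(x) = x³ + x - 1
x₀ = -0.06, x₁ = 0.97

Secant formula: x_{n+1} = x_n - f(x_n)(x_n - x_{n-1})/(f(x_n) - f(x_{n-1}))

Iteration 1:
  f(-0.060000) = -1.060216
  f(0.970000) = 0.882673
  x_2 = 0.970000 - 0.882673×(0.970000 - (-0.060000))/(0.882673 - (-1.060216))
       = 0.502061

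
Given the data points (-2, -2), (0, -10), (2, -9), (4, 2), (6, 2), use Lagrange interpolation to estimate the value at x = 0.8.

Lagrange interpolation formula:
P(x) = Σ yᵢ × Lᵢ(x)
where Lᵢ(x) = Π_{j≠i} (x - xⱼ)/(xᵢ - xⱼ)

L_0(0.8) = (0.8 - 0)/(-2 - 0) × (0.8 - 2)/(-2 - 2) × (0.8 - 4)/(-2 - 4) × (0.8 - 6)/(-2 - 6) = -0.041600
L_1(0.8) = (0.8 - (-2))/(0 - (-2)) × (0.8 - 2)/(0 - 2) × (0.8 - 4)/(0 - 4) × (0.8 - 6)/(0 - 6) = 0.582400
L_2(0.8) = (0.8 - (-2))/(2 - (-2)) × (0.8 - 0)/(2 - 0) × (0.8 - 4)/(2 - 4) × (0.8 - 6)/(2 - 6) = 0.582400
L_3(0.8) = (0.8 - (-2))/(4 - (-2)) × (0.8 - 0)/(4 - 0) × (0.8 - 2)/(4 - 2) × (0.8 - 6)/(4 - 6) = -0.145600
L_4(0.8) = (0.8 - (-2))/(6 - (-2)) × (0.8 - 0)/(6 - 0) × (0.8 - 2)/(6 - 2) × (0.8 - 4)/(6 - 4) = 0.022400

P(0.8) = (-2)×L_0(0.8) + (-10)×L_1(0.8) + (-9)×L_2(0.8) + 2×L_3(0.8) + 2×L_4(0.8)
P(0.8) = -11.228800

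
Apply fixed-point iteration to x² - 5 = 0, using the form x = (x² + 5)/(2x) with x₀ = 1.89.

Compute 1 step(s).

Equation: x² - 5 = 0
Fixed-point form: x = (x² + 5)/(2x)
x₀ = 1.89

x_1 = g(1.890000) = 2.267751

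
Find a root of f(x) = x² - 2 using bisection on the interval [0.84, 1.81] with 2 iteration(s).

f(x) = x² - 2
Initial interval: [0.84, 1.81]

Iteration 1:
  c_1 = (0.840000 + 1.810000)/2 = 1.325000
  f(c_1) = f(1.325000) = -0.244375
  f(a) × f(c) ≥ 0, new interval: [1.325000, 1.810000]
Iteration 2:
  c_2 = (1.325000 + 1.810000)/2 = 1.567500
  f(c_2) = f(1.567500) = 0.457056
  f(a) × f(c) < 0, new interval: [1.325000, 1.567500]

After 2 iteration(s), the approximation is c_2 = 1.567500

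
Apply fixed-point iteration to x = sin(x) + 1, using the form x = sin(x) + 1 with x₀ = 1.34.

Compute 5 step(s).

Equation: x = sin(x) + 1
Fixed-point form: x = sin(x) + 1
x₀ = 1.34

x_1 = g(1.340000) = 1.973485
x_2 = g(1.973485) = 1.920011
x_3 = g(1.920011) = 1.939642
x_4 = g(1.939642) = 1.932744
x_5 = g(1.932744) = 1.935209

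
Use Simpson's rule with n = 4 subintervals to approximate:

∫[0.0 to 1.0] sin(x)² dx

f(x) = sin(x)²
a = 0.0, b = 1.0, n = 4
h = (b - a)/n = 0.250000

Simpson's rule: (h/3)[f(x₀) + 4f(x₁) + 2f(x₂) + ... + f(xₙ)]

x_0 = 0.0000, f(x_0) = 0.000000, coefficient = 1
x_1 = 0.2500, f(x_1) = 0.061209, coefficient = 4
x_2 = 0.5000, f(x_2) = 0.229849, coefficient = 2
x_3 = 0.7500, f(x_3) = 0.464631, coefficient = 4
x_4 = 1.0000, f(x_4) = 0.708073, coefficient = 1

I ≈ (0.250000/3) × 3.271132 = 0.272594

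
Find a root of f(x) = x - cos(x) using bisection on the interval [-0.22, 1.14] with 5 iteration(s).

f(x) = x - cos(x)
Initial interval: [-0.22, 1.14]

Iteration 1:
  c_1 = (-0.220000 + 1.140000)/2 = 0.460000
  f(c_1) = f(0.460000) = -0.436052
  f(a) × f(c) ≥ 0, new interval: [0.460000, 1.140000]
Iteration 2:
  c_2 = (0.460000 + 1.140000)/2 = 0.800000
  f(c_2) = f(0.800000) = 0.103293
  f(a) × f(c) < 0, new interval: [0.460000, 0.800000]
Iteration 3:
  c_3 = (0.460000 + 0.800000)/2 = 0.630000
  f(c_3) = f(0.630000) = -0.178028
  f(a) × f(c) ≥ 0, new interval: [0.630000, 0.800000]
Iteration 4:
  c_4 = (0.630000 + 0.800000)/2 = 0.715000
  f(c_4) = f(0.715000) = -0.040093
  f(a) × f(c) ≥ 0, new interval: [0.715000, 0.800000]
Iteration 5:
  c_5 = (0.715000 + 0.800000)/2 = 0.757500
  f(c_5) = f(0.757500) = 0.030944
  f(a) × f(c) < 0, new interval: [0.715000, 0.757500]

After 5 iteration(s), the approximation is c_5 = 0.757500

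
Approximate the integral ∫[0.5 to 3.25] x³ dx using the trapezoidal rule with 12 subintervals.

f(x) = x³
a = 0.5, b = 3.25, n = 12
h = (b - a)/n = 0.229167

Trapezoidal rule: (h/2)[f(x₀) + 2f(x₁) + 2f(x₂) + ... + f(xₙ)]

x_0 = 0.5000, f(x_0) = 0.125000, coefficient = 1
x_1 = 0.7292, f(x_1) = 0.387686, coefficient = 2
x_2 = 0.9583, f(x_2) = 0.880136, coefficient = 2
x_3 = 1.1875, f(x_3) = 1.674561, coefficient = 2
x_4 = 1.4167, f(x_4) = 2.843171, coefficient = 2
x_5 = 1.6458, f(x_5) = 4.458180, coefficient = 2
x_6 = 1.8750, f(x_6) = 6.591797, coefficient = 2
x_7 = 2.1042, f(x_7) = 9.316234, coefficient = 2
x_8 = 2.3333, f(x_8) = 12.703704, coefficient = 2
x_9 = 2.5625, f(x_9) = 16.826416, coefficient = 2
x_10 = 2.7917, f(x_10) = 21.756583, coefficient = 2
x_11 = 3.0208, f(x_11) = 27.566415, coefficient = 2
x_12 = 3.2500, f(x_12) = 34.328125, coefficient = 1

I ≈ (0.229167/2) × 244.462891 = 28.011373
Exact value: 27.875977
Error: 0.135396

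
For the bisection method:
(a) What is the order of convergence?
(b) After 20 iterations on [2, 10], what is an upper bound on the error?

(a) Bisection has linear (order 1) convergence; the error is halved each step.

(b) Error bound = (b-a)/2^n = (10 - 2)/2^{20}
    = 8/2^{20}

(a) 1 (linear); (b) error ≤ 7.63e-06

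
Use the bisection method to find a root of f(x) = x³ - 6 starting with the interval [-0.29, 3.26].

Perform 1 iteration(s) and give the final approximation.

f(x) = x³ - 6
Initial interval: [-0.29, 3.26]

Iteration 1:
  c_1 = (-0.290000 + 3.260000)/2 = 1.485000
  f(c_1) = f(1.485000) = -2.725241
  f(a) × f(c) ≥ 0, new interval: [1.485000, 3.260000]

After 1 iteration(s), the approximation is c_1 = 1.485000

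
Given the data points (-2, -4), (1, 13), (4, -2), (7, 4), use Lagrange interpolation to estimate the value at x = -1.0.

Lagrange interpolation formula:
P(x) = Σ yᵢ × Lᵢ(x)
where Lᵢ(x) = Π_{j≠i} (x - xⱼ)/(xᵢ - xⱼ)

L_0(-1.0) = (-1.0 - 1)/(-2 - 1) × (-1.0 - 4)/(-2 - 4) × (-1.0 - 7)/(-2 - 7) = 0.493827
L_1(-1.0) = (-1.0 - (-2))/(1 - (-2)) × (-1.0 - 4)/(1 - 4) × (-1.0 - 7)/(1 - 7) = 0.740741
L_2(-1.0) = (-1.0 - (-2))/(4 - (-2)) × (-1.0 - 1)/(4 - 1) × (-1.0 - 7)/(4 - 7) = -0.296296
L_3(-1.0) = (-1.0 - (-2))/(7 - (-2)) × (-1.0 - 1)/(7 - 1) × (-1.0 - 4)/(7 - 4) = 0.061728

P(-1.0) = (-4)×L_0(-1.0) + 13×L_1(-1.0) + (-2)×L_2(-1.0) + 4×L_3(-1.0)
P(-1.0) = 8.493827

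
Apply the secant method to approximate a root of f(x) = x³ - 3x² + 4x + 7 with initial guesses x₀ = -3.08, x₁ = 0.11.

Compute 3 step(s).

f(x) = x³ - 3x² + 4x + 7
x₀ = -3.08, x₁ = 0.11

Secant formula: x_{n+1} = x_n - f(x_n)(x_n - x_{n-1})/(f(x_n) - f(x_{n-1}))

Iteration 1:
  f(-3.080000) = -62.997312
  f(0.110000) = 7.405031
  x_2 = 0.110000 - 7.405031×(0.110000 - (-3.080000))/(7.405031 - (-62.997312))
       = -0.225529
Iteration 2:
  f(0.110000) = 7.405031
  f(-0.225529) = 5.933821
  x_3 = -0.225529 - 5.933821×(-0.225529 - 0.110000)/(5.933821 - 7.405031)
       = -1.578818
Iteration 3:
  f(-0.225529) = 5.933821
  f(-1.578818) = -10.728727
  x_4 = -1.578818 - (-10.728727)×(-1.578818 - (-0.225529))/(-10.728727 - 5.933821)
       = -0.707459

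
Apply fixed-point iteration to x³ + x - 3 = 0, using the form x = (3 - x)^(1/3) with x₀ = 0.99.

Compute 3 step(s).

Equation: x³ + x - 3 = 0
Fixed-point form: x = (3 - x)^(1/3)
x₀ = 0.99

x_1 = g(0.990000) = 1.262017
x_2 = g(1.262017) = 1.202306
x_3 = g(1.202306) = 1.215921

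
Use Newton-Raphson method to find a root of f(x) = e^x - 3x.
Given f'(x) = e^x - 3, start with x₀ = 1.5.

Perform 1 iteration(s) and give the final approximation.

f(x) = e^x - 3x
f'(x) = e^x - 3
x₀ = 1.5

Newton-Raphson formula: x_{n+1} = x_n - f(x_n)/f'(x_n)

Iteration 1:
  f(1.500000) = -0.018311
  f'(1.500000) = 1.481689
  x_1 = 1.500000 - (-0.018311)/1.481689 = 1.512358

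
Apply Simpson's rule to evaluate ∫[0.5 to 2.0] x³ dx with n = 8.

f(x) = x³
a = 0.5, b = 2.0, n = 8
h = (b - a)/n = 0.187500

Simpson's rule: (h/3)[f(x₀) + 4f(x₁) + 2f(x₂) + ... + f(xₙ)]

x_0 = 0.5000, f(x_0) = 0.125000, coefficient = 1
x_1 = 0.6875, f(x_1) = 0.324951, coefficient = 4
x_2 = 0.8750, f(x_2) = 0.669922, coefficient = 2
x_3 = 1.0625, f(x_3) = 1.199463, coefficient = 4
x_4 = 1.2500, f(x_4) = 1.953125, coefficient = 2
x_5 = 1.4375, f(x_5) = 2.970459, coefficient = 4
x_6 = 1.6250, f(x_6) = 4.291016, coefficient = 2
x_7 = 1.8125, f(x_7) = 5.954346, coefficient = 4
x_8 = 2.0000, f(x_8) = 8.000000, coefficient = 1

I ≈ (0.187500/3) × 63.750000 = 3.984375
Exact value: 3.984375
Error: 0.000000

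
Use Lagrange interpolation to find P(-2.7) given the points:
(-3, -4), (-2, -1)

Lagrange interpolation formula:
P(x) = Σ yᵢ × Lᵢ(x)
where Lᵢ(x) = Π_{j≠i} (x - xⱼ)/(xᵢ - xⱼ)

L_0(-2.7) = (-2.7 - (-2))/(-3 - (-2)) = 0.700000
L_1(-2.7) = (-2.7 - (-3))/(-2 - (-3)) = 0.300000

P(-2.7) = (-4)×L_0(-2.7) + (-1)×L_1(-2.7)
P(-2.7) = -3.100000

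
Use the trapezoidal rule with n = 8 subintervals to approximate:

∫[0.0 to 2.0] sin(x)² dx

f(x) = sin(x)²
a = 0.0, b = 2.0, n = 8
h = (b - a)/n = 0.250000

Trapezoidal rule: (h/2)[f(x₀) + 2f(x₁) + 2f(x₂) + ... + f(xₙ)]

x_0 = 0.0000, f(x_0) = 0.000000, coefficient = 1
x_1 = 0.2500, f(x_1) = 0.061209, coefficient = 2
x_2 = 0.5000, f(x_2) = 0.229849, coefficient = 2
x_3 = 0.7500, f(x_3) = 0.464631, coefficient = 2
x_4 = 1.0000, f(x_4) = 0.708073, coefficient = 2
x_5 = 1.2500, f(x_5) = 0.900572, coefficient = 2
x_6 = 1.5000, f(x_6) = 0.994996, coefficient = 2
x_7 = 1.7500, f(x_7) = 0.968228, coefficient = 2
x_8 = 2.0000, f(x_8) = 0.826822, coefficient = 1

I ≈ (0.250000/2) × 9.481939 = 1.185242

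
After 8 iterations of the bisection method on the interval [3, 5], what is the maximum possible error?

Bisection error bound: |error| ≤ (b-a)/2^n
|error| ≤ (5 - 3)/2^8 = 2/2^8
|error| ≤ 0.0078125000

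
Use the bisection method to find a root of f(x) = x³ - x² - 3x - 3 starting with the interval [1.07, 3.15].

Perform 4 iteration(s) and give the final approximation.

f(x) = x³ - x² - 3x - 3
Initial interval: [1.07, 3.15]

Iteration 1:
  c_1 = (1.070000 + 3.150000)/2 = 2.110000
  f(c_1) = f(2.110000) = -4.388169
  f(a) × f(c) ≥ 0, new interval: [2.110000, 3.150000]
Iteration 2:
  c_2 = (2.110000 + 3.150000)/2 = 2.630000
  f(c_2) = f(2.630000) = 0.384547
  f(a) × f(c) < 0, new interval: [2.110000, 2.630000]
Iteration 3:
  c_3 = (2.110000 + 2.630000)/2 = 2.370000
  f(c_3) = f(2.370000) = -2.414847
  f(a) × f(c) ≥ 0, new interval: [2.370000, 2.630000]
Iteration 4:
  c_4 = (2.370000 + 2.630000)/2 = 2.500000
  f(c_4) = f(2.500000) = -1.125000
  f(a) × f(c) ≥ 0, new interval: [2.500000, 2.630000]

After 4 iteration(s), the approximation is c_4 = 2.500000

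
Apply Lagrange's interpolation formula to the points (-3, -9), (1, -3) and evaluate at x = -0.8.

Lagrange interpolation formula:
P(x) = Σ yᵢ × Lᵢ(x)
where Lᵢ(x) = Π_{j≠i} (x - xⱼ)/(xᵢ - xⱼ)

L_0(-0.8) = (-0.8 - 1)/(-3 - 1) = 0.450000
L_1(-0.8) = (-0.8 - (-3))/(1 - (-3)) = 0.550000

P(-0.8) = (-9)×L_0(-0.8) + (-3)×L_1(-0.8)
P(-0.8) = -5.700000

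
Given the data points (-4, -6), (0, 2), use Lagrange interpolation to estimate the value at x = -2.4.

Lagrange interpolation formula:
P(x) = Σ yᵢ × Lᵢ(x)
where Lᵢ(x) = Π_{j≠i} (x - xⱼ)/(xᵢ - xⱼ)

L_0(-2.4) = (-2.4 - 0)/(-4 - 0) = 0.600000
L_1(-2.4) = (-2.4 - (-4))/(0 - (-4)) = 0.400000

P(-2.4) = (-6)×L_0(-2.4) + 2×L_1(-2.4)
P(-2.4) = -2.800000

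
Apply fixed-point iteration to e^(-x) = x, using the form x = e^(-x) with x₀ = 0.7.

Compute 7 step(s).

Equation: e^(-x) = x
Fixed-point form: x = e^(-x)
x₀ = 0.7

x_1 = g(0.700000) = 0.496585
x_2 = g(0.496585) = 0.608605
x_3 = g(0.608605) = 0.544109
x_4 = g(0.544109) = 0.580359
x_5 = g(0.580359) = 0.559698
x_6 = g(0.559698) = 0.571382
x_7 = g(0.571382) = 0.564745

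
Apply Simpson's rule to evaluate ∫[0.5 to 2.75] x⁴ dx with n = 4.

f(x) = x⁴
a = 0.5, b = 2.75, n = 4
h = (b - a)/n = 0.562500

Simpson's rule: (h/3)[f(x₀) + 4f(x₁) + 2f(x₂) + ... + f(xₙ)]

x_0 = 0.5000, f(x_0) = 0.062500, coefficient = 1
x_1 = 1.0625, f(x_1) = 1.274429, coefficient = 4
x_2 = 1.6250, f(x_2) = 6.972900, coefficient = 2
x_3 = 2.1875, f(x_3) = 22.897720, coefficient = 4
x_4 = 2.7500, f(x_4) = 57.191406, coefficient = 1

I ≈ (0.562500/3) × 167.888306 = 31.479057
Exact value: 31.449023
Error: 0.030034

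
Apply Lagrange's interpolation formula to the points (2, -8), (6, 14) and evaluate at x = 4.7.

Lagrange interpolation formula:
P(x) = Σ yᵢ × Lᵢ(x)
where Lᵢ(x) = Π_{j≠i} (x - xⱼ)/(xᵢ - xⱼ)

L_0(4.7) = (4.7 - 6)/(2 - 6) = 0.325000
L_1(4.7) = (4.7 - 2)/(6 - 2) = 0.675000

P(4.7) = (-8)×L_0(4.7) + 14×L_1(4.7)
P(4.7) = 6.850000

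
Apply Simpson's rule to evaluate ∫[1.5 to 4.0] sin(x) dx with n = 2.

f(x) = sin(x)
a = 1.5, b = 4.0, n = 2
h = (b - a)/n = 1.250000

Simpson's rule: (h/3)[f(x₀) + 4f(x₁) + 2f(x₂) + ... + f(xₙ)]

x_0 = 1.5000, f(x_0) = 0.997495, coefficient = 1
x_1 = 2.7500, f(x_1) = 0.381661, coefficient = 4
x_2 = 4.0000, f(x_2) = -0.756802, coefficient = 1

I ≈ (1.250000/3) × 1.767336 = 0.736390
Exact value: 0.724381
Error: 0.012009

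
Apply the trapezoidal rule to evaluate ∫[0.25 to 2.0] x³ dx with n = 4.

f(x) = x³
a = 0.25, b = 2.0, n = 4
h = (b - a)/n = 0.437500

Trapezoidal rule: (h/2)[f(x₀) + 2f(x₁) + 2f(x₂) + ... + f(xₙ)]

x_0 = 0.2500, f(x_0) = 0.015625, coefficient = 1
x_1 = 0.6875, f(x_1) = 0.324951, coefficient = 2
x_2 = 1.1250, f(x_2) = 1.423828, coefficient = 2
x_3 = 1.5625, f(x_3) = 3.814697, coefficient = 2
x_4 = 2.0000, f(x_4) = 8.000000, coefficient = 1

I ≈ (0.437500/2) × 19.142578 = 4.187439
Exact value: 3.999023
Error: 0.188416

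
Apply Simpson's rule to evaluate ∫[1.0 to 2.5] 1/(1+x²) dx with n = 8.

f(x) = 1/(1+x²)
a = 1.0, b = 2.5, n = 8
h = (b - a)/n = 0.187500

Simpson's rule: (h/3)[f(x₀) + 4f(x₁) + 2f(x₂) + ... + f(xₙ)]

x_0 = 1.0000, f(x_0) = 0.500000, coefficient = 1
x_1 = 1.1875, f(x_1) = 0.414911, coefficient = 4
x_2 = 1.3750, f(x_2) = 0.345946, coefficient = 2
x_3 = 1.5625, f(x_3) = 0.290579, coefficient = 4
x_4 = 1.7500, f(x_4) = 0.246154, coefficient = 2
x_5 = 1.9375, f(x_5) = 0.210353, coefficient = 4
x_6 = 2.1250, f(x_6) = 0.181303, coefficient = 2
x_7 = 2.3125, f(x_7) = 0.157538, coefficient = 4
x_8 = 2.5000, f(x_8) = 0.137931, coefficient = 1

I ≈ (0.187500/3) × 6.478263 = 0.404891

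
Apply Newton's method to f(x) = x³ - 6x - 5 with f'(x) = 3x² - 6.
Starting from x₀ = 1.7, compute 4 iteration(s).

f(x) = x³ - 6x - 5
f'(x) = 3x² - 6
x₀ = 1.7

Newton-Raphson formula: x_{n+1} = x_n - f(x_n)/f'(x_n)

Iteration 1:
  f(1.700000) = -10.287000
  f'(1.700000) = 2.670000
  x_1 = 1.700000 - (-10.287000)/2.670000 = 5.552809
Iteration 2:
  f(5.552809) = 132.896724
  f'(5.552809) = 86.501063
  x_2 = 5.552809 - 132.896724/86.501063 = 4.016450
Iteration 3:
  f(4.016450) = 35.694133
  f'(4.016450) = 42.395601
  x_3 = 4.016450 - 35.694133/42.395601 = 3.174519
Iteration 4:
  f(3.174519) = 7.944337
  f'(3.174519) = 24.232721
  x_4 = 3.174519 - 7.944337/24.232721 = 2.846684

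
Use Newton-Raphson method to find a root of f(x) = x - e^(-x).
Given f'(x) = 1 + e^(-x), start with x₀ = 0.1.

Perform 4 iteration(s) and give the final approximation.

f(x) = x - e^(-x)
f'(x) = 1 + e^(-x)
x₀ = 0.1

Newton-Raphson formula: x_{n+1} = x_n - f(x_n)/f'(x_n)

Iteration 1:
  f(0.100000) = -0.804837
  f'(0.100000) = 1.904837
  x_1 = 0.100000 - (-0.804837)/1.904837 = 0.522523
Iteration 2:
  f(0.522523) = -0.070500
  f'(0.522523) = 1.593023
  x_2 = 0.522523 - (-0.070500)/1.593023 = 0.566778
Iteration 3:
  f(0.566778) = -0.000572
  f'(0.566778) = 1.567350
  x_3 = 0.566778 - (-0.000572)/1.567350 = 0.567143
Iteration 4:
  f(0.567143) = 0.000000
  f'(0.567143) = 1.567143
  x_4 = 0.567143 - 0.000000/1.567143 = 0.567143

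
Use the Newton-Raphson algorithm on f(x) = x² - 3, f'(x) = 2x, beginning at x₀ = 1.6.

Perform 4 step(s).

f(x) = x² - 3
f'(x) = 2x
x₀ = 1.6

Newton-Raphson formula: x_{n+1} = x_n - f(x_n)/f'(x_n)

Iteration 1:
  f(1.600000) = -0.440000
  f'(1.600000) = 3.200000
  x_1 = 1.600000 - (-0.440000)/3.200000 = 1.737500
Iteration 2:
  f(1.737500) = 0.018906
  f'(1.737500) = 3.475000
  x_2 = 1.737500 - 0.018906/3.475000 = 1.732059
Iteration 3:
  f(1.732059) = 0.000030
  f'(1.732059) = 3.464119
  x_3 = 1.732059 - 0.000030/3.464119 = 1.732051
Iteration 4:
  f(1.732051) = 0.000000
  f'(1.732051) = 3.464102
  x_4 = 1.732051 - 0.000000/3.464102 = 1.732051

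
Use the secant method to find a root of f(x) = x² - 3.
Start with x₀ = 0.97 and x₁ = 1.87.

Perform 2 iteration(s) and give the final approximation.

f(x) = x² - 3
x₀ = 0.97, x₁ = 1.87

Secant formula: x_{n+1} = x_n - f(x_n)(x_n - x_{n-1})/(f(x_n) - f(x_{n-1}))

Iteration 1:
  f(0.970000) = -2.059100
  f(1.870000) = 0.496900
  x_2 = 1.870000 - 0.496900×(1.870000 - 0.970000)/(0.496900 - (-2.059100))
       = 1.695035
Iteration 2:
  f(1.870000) = 0.496900
  f(1.695035) = -0.126856
  x_3 = 1.695035 - (-0.126856)×(1.695035 - 1.870000)/(-0.126856 - 0.496900)
       = 1.730618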